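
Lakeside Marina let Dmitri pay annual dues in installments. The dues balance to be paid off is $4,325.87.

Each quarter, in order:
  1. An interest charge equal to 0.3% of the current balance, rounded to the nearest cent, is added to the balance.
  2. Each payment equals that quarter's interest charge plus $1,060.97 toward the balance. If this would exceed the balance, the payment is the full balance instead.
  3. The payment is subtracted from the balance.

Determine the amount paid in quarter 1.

$1,073.95

Quarter 1: opening $4,325.87; interest $12.98 → $4,338.85; payment $1,073.95; balance $3,264.90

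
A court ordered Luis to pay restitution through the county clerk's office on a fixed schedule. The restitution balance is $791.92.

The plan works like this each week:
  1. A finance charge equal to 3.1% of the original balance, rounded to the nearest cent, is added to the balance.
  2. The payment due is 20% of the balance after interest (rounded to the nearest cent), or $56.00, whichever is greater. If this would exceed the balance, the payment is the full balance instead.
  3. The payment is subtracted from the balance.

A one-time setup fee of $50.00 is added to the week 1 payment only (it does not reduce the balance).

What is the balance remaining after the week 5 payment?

$325.51

Week 1: opening $791.92; interest $24.55 → $816.47; payment $163.29 (+ $50.00 fee); balance $653.18
Week 2: opening $653.18; interest $24.55 → $677.73; payment $135.55; balance $542.18
Week 3: opening $542.18; interest $24.55 → $566.73; payment $113.35; balance $453.38
Week 4: opening $453.38; interest $24.55 → $477.93; payment $95.59; balance $382.34
Week 5: opening $382.34; interest $24.55 → $406.89; payment $81.38; balance $325.51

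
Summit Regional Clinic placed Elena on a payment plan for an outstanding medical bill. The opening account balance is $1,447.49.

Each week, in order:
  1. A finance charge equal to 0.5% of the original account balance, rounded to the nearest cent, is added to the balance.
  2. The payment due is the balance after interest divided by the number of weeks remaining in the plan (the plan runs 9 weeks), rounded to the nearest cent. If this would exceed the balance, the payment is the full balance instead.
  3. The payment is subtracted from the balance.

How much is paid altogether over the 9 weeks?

$1,512.65

Week 1: $1,447.49 +$7.24 interest = $1,454.73; pay $161.64 → $1,293.09
Week 2: $1,293.09 +$7.24 interest = $1,300.33; pay $162.54 → $1,137.79
Week 3: $1,137.79 +$7.24 interest = $1,145.03; pay $163.58 → $981.45
Week 4: $981.45 +$7.24 interest = $988.69; pay $164.78 → $823.91
Week 5: $823.91 +$7.24 interest = $831.15; pay $166.23 → $664.92
Week 6: $664.92 +$7.24 interest = $672.16; pay $168.04 → $504.12
Week 7: $504.12 +$7.24 interest = $511.36; pay $170.45 → $340.91
Week 8: $340.91 +$7.24 interest = $348.15; pay $174.08 → $174.07
Week 9: $174.07 +$7.24 interest = $181.31; pay $181.31 → $0.00
Total paid: $1,512.65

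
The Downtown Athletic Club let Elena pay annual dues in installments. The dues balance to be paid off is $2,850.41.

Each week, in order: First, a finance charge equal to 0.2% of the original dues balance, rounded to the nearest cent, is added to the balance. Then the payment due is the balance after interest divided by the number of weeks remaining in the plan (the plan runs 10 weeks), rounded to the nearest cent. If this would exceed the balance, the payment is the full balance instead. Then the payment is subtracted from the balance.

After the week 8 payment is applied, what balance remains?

$586.37

Week 1: opening $2,850.41; interest $5.70 → $2,856.11; payment $285.61; balance $2,570.50
Week 2: opening $2,570.50; interest $5.70 → $2,576.20; payment $286.24; balance $2,289.96
Week 3: opening $2,289.96; interest $5.70 → $2,295.66; payment $286.96; balance $2,008.70
Week 4: opening $2,008.70; interest $5.70 → $2,014.40; payment $287.77; balance $1,726.63
Week 5: opening $1,726.63; interest $5.70 → $1,732.33; payment $288.72; balance $1,443.61
Week 6: opening $1,443.61; interest $5.70 → $1,449.31; payment $289.86; balance $1,159.45
Week 7: opening $1,159.45; interest $5.70 → $1,165.15; payment $291.29; balance $873.86
Week 8: opening $873.86; interest $5.70 → $879.56; payment $293.19; balance $586.37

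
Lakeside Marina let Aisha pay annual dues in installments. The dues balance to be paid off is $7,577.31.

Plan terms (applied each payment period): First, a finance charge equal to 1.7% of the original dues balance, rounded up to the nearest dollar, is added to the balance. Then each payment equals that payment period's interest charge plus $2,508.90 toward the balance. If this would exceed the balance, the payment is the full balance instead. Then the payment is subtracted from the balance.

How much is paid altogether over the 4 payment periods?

Payment period 1: $7,577.31 +$129.00 interest = $7,706.31; pay $2,637.90 → $5,068.41
Payment period 2: $5,068.41 +$129.00 interest = $5,197.41; pay $2,637.90 → $2,559.51
Payment period 3: $2,559.51 +$129.00 interest = $2,688.51; pay $2,637.90 → $50.61
Payment period 4: $50.61 +$129.00 interest = $179.61; pay $179.61 → $0.00
Total paid: $8,093.31

$8,093.31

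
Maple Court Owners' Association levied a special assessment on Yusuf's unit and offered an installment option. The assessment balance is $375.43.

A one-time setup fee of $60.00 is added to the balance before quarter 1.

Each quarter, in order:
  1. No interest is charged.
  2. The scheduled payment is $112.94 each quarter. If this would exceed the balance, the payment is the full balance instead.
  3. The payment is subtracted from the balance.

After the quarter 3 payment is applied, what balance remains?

Quarter 1: opening $435.43; payment $112.94; balance $322.49
Quarter 2: opening $322.49; payment $112.94; balance $209.55
Quarter 3: opening $209.55; payment $112.94; balance $96.61

$96.61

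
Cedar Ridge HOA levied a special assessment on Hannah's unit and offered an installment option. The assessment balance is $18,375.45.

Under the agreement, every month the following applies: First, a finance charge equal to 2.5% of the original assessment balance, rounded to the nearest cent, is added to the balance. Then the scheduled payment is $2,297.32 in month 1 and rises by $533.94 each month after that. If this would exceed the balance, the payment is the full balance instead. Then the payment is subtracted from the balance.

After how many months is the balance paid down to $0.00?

# | Opening | Interest | Payment | End bal
1 | $18,375.45 | $459.39 | $2,297.32 | $16,537.52
2 | $16,537.52 | $459.39 | $2,831.26 | $14,165.65
3 | $14,165.65 | $459.39 | $3,365.20 | $11,259.84
4 | $11,259.84 | $459.39 | $3,899.14 | $7,820.09
5 | $7,820.09 | $459.39 | $4,433.08 | $3,846.40
6 | $3,846.40 | $459.39 | $4,305.79 | $0.00
Balance reaches $0.00 in month 6.

6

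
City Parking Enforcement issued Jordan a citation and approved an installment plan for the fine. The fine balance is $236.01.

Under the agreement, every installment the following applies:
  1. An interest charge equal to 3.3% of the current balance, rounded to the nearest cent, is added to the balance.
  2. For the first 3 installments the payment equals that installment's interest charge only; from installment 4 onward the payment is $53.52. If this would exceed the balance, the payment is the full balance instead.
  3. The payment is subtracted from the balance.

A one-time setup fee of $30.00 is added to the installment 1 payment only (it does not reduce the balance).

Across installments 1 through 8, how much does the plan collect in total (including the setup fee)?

$312.73

# | Opening | Interest | Payment | Fee | End bal
1 | $236.01 | $7.79 | $7.79 | $30.00 | $236.01
2 | $236.01 | $7.79 | $7.79 | — | $236.01
3 | $236.01 | $7.79 | $7.79 | — | $236.01
4 | $236.01 | $7.79 | $53.52 | — | $190.28
5 | $190.28 | $6.28 | $53.52 | — | $143.04
6 | $143.04 | $4.72 | $53.52 | — | $94.24
7 | $94.24 | $3.11 | $53.52 | — | $43.83
8 | $43.83 | $1.45 | $45.28 | — | $0.00
Total paid: $312.73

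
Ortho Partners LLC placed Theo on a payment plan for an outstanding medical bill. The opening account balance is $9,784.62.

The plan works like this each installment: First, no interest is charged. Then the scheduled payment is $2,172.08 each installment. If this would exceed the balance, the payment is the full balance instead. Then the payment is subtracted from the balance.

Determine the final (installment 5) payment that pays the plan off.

$1,096.30

Installment 1: opening $9,784.62; payment $2,172.08; balance $7,612.54
Installment 2: opening $7,612.54; payment $2,172.08; balance $5,440.46
Installment 3: opening $5,440.46; payment $2,172.08; balance $3,268.38
Installment 4: opening $3,268.38; payment $2,172.08; balance $1,096.30
Installment 5: opening $1,096.30; payment $1,096.30; balance $0.00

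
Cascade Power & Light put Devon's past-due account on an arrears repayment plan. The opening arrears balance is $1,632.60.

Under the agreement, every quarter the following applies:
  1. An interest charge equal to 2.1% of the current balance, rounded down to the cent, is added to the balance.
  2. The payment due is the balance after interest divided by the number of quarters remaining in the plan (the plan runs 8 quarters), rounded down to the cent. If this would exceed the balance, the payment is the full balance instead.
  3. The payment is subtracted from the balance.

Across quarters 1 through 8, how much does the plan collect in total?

Quarter 1: $1,632.60 +$34.28 interest = $1,666.88; pay $208.36 → $1,458.52
Quarter 2: $1,458.52 +$30.62 interest = $1,489.14; pay $212.73 → $1,276.41
Quarter 3: $1,276.41 +$26.80 interest = $1,303.21; pay $217.20 → $1,086.01
Quarter 4: $1,086.01 +$22.80 interest = $1,108.81; pay $221.76 → $887.05
Quarter 5: $887.05 +$18.62 interest = $905.67; pay $226.41 → $679.26
Quarter 6: $679.26 +$14.26 interest = $693.52; pay $231.17 → $462.35
Quarter 7: $462.35 +$9.70 interest = $472.05; pay $236.02 → $236.03
Quarter 8: $236.03 +$4.95 interest = $240.98; pay $240.98 → $0.00
Total paid: $1,794.63

$1,794.63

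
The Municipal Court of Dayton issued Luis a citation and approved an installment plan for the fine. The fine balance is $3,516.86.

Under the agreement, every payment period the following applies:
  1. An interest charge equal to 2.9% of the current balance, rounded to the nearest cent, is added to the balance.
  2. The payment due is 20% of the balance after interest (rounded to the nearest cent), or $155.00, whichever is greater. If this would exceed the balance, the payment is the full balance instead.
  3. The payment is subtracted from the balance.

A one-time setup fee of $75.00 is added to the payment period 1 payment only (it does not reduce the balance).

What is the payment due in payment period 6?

Payment period 1: $3,516.86 +$101.99 interest = $3,618.85; pay $723.77 (+ $75.00 fee) → $2,895.08
Payment period 2: $2,895.08 +$83.96 interest = $2,979.04; pay $595.81 → $2,383.23
Payment period 3: $2,383.23 +$69.11 interest = $2,452.34; pay $490.47 → $1,961.87
Payment period 4: $1,961.87 +$56.89 interest = $2,018.76; pay $403.75 → $1,615.01
Payment period 5: $1,615.01 +$46.84 interest = $1,661.85; pay $332.37 → $1,329.48
Payment period 6: $1,329.48 +$38.55 interest = $1,368.03; pay $273.61 → $1,094.42

$273.61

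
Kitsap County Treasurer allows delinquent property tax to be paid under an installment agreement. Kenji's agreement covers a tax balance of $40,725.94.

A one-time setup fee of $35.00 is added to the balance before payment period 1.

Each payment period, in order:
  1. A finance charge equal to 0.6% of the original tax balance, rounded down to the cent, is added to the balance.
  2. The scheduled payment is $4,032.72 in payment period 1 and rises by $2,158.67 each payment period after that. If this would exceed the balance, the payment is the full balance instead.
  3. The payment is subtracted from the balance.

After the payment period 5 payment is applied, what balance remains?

# | Opening | Interest | Payment | End bal
1 | $40,760.94 | $244.35 | $4,032.72 | $36,972.57
2 | $36,972.57 | $244.35 | $6,191.39 | $31,025.53
3 | $31,025.53 | $244.35 | $8,350.06 | $22,919.82
4 | $22,919.82 | $244.35 | $10,508.73 | $12,655.44
5 | $12,655.44 | $244.35 | $12,667.40 | $232.39

$232.39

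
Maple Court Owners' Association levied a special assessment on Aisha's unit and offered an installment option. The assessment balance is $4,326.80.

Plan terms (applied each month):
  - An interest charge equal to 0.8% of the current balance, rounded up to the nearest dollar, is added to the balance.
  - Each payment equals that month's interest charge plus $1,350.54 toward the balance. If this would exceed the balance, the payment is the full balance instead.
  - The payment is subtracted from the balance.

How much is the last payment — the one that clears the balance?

Month 1: opening $4,326.80; interest $35.00 → $4,361.80; payment $1,385.54; balance $2,976.26
Month 2: opening $2,976.26; interest $24.00 → $3,000.26; payment $1,374.54; balance $1,625.72
Month 3: opening $1,625.72; interest $14.00 → $1,639.72; payment $1,364.54; balance $275.18
Month 4: opening $275.18; interest $3.00 → $278.18; payment $278.18; balance $0.00

$278.18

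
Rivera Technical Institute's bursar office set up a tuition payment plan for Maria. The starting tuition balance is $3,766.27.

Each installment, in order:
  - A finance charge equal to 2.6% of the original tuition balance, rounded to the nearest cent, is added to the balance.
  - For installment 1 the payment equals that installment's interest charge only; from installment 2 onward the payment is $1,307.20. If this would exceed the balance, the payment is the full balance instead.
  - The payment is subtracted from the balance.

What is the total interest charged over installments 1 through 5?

$489.60

Installment 1: opening $3,766.27; interest $97.92 → $3,864.19; payment $97.92; balance $3,766.27
Installment 2: opening $3,766.27; interest $97.92 → $3,864.19; payment $1,307.20; balance $2,556.99
Installment 3: opening $2,556.99; interest $97.92 → $2,654.91; payment $1,307.20; balance $1,347.71
Installment 4: opening $1,347.71; interest $97.92 → $1,445.63; payment $1,307.20; balance $138.43
Installment 5: opening $138.43; interest $97.92 → $236.35; payment $236.35; balance $0.00
Total interest: $97.92 + $97.92 + $97.92 + $97.92 + $97.92 = $489.60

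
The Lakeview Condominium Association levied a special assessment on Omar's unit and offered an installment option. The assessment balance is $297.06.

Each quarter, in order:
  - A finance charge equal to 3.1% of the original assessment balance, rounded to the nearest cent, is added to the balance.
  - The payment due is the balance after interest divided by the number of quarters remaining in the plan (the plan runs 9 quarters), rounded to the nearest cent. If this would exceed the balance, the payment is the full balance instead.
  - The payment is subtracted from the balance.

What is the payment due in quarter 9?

Quarter 1: opening $297.06; interest $9.21 → $306.27; payment $34.03; balance $272.24
Quarter 2: opening $272.24; interest $9.21 → $281.45; payment $35.18; balance $246.27
Quarter 3: opening $246.27; interest $9.21 → $255.48; payment $36.50; balance $218.98
Quarter 4: opening $218.98; interest $9.21 → $228.19; payment $38.03; balance $190.16
Quarter 5: opening $190.16; interest $9.21 → $199.37; payment $39.87; balance $159.50
Quarter 6: opening $159.50; interest $9.21 → $168.71; payment $42.18; balance $126.53
Quarter 7: opening $126.53; interest $9.21 → $135.74; payment $45.25; balance $90.49
Quarter 8: opening $90.49; interest $9.21 → $99.70; payment $49.85; balance $49.85
Quarter 9: opening $49.85; interest $9.21 → $59.06; payment $59.06; balance $0.00

$59.06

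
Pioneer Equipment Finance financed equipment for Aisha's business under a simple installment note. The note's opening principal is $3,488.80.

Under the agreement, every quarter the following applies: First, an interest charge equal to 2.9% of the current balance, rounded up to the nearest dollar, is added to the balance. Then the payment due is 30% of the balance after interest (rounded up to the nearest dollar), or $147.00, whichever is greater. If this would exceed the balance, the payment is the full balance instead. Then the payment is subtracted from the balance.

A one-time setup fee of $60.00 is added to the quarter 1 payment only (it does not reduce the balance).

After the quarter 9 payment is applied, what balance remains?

# | Opening | Interest | Payment | Fee | End bal
1 | $3,488.80 | $102.00 | $1,078.00 | $60.00 | $2,512.80
2 | $2,512.80 | $73.00 | $776.00 | — | $1,809.80
3 | $1,809.80 | $53.00 | $559.00 | — | $1,303.80
4 | $1,303.80 | $38.00 | $403.00 | — | $938.80
5 | $938.80 | $28.00 | $291.00 | — | $675.80
6 | $675.80 | $20.00 | $209.00 | — | $486.80
7 | $486.80 | $15.00 | $151.00 | — | $350.80
8 | $350.80 | $11.00 | $147.00 | — | $214.80
9 | $214.80 | $7.00 | $147.00 | — | $74.80

$74.80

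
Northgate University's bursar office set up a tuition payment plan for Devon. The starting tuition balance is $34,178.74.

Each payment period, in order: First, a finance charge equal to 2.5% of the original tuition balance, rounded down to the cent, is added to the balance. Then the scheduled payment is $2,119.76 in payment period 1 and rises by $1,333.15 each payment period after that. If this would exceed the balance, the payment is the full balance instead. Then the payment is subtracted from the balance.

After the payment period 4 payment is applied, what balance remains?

$21,118.64

Payment period 1: $34,178.74 +$854.46 interest = $35,033.20; pay $2,119.76 → $32,913.44
Payment period 2: $32,913.44 +$854.46 interest = $33,767.90; pay $3,452.91 → $30,314.99
Payment period 3: $30,314.99 +$854.46 interest = $31,169.45; pay $4,786.06 → $26,383.39
Payment period 4: $26,383.39 +$854.46 interest = $27,237.85; pay $6,119.21 → $21,118.64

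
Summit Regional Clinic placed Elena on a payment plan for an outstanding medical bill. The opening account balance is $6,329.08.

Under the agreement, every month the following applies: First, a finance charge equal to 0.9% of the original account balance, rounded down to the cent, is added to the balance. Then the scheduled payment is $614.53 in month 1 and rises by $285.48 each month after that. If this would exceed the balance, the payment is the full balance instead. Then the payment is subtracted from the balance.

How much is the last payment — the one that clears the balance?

Month 1: $6,329.08 +$56.96 interest = $6,386.04; pay $614.53 → $5,771.51
Month 2: $5,771.51 +$56.96 interest = $5,828.47; pay $900.01 → $4,928.46
Month 3: $4,928.46 +$56.96 interest = $4,985.42; pay $1,185.49 → $3,799.93
Month 4: $3,799.93 +$56.96 interest = $3,856.89; pay $1,470.97 → $2,385.92
Month 5: $2,385.92 +$56.96 interest = $2,442.88; pay $1,756.45 → $686.43
Month 6: $686.43 +$56.96 interest = $743.39; pay $743.39 → $0.00

$743.39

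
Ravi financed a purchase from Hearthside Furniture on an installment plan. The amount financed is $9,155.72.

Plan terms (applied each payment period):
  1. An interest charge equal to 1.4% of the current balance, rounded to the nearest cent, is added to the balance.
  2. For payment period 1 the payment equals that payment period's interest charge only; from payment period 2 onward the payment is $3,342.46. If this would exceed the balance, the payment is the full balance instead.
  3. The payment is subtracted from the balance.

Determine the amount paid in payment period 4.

$2,719.71

Payment period 1: opening $9,155.72; interest $128.18 → $9,283.90; payment $128.18; balance $9,155.72
Payment period 2: opening $9,155.72; interest $128.18 → $9,283.90; payment $3,342.46; balance $5,941.44
Payment period 3: opening $5,941.44; interest $83.18 → $6,024.62; payment $3,342.46; balance $2,682.16
Payment period 4: opening $2,682.16; interest $37.55 → $2,719.71; payment $2,719.71; balance $0.00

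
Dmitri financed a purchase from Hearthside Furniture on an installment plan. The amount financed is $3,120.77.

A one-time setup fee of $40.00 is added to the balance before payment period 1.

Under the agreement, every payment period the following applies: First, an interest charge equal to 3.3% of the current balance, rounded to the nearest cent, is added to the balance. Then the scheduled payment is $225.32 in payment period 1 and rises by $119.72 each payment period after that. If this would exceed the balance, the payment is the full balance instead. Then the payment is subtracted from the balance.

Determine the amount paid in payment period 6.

Payment period 1: $3,160.77 +$104.31 interest = $3,265.08; pay $225.32 → $3,039.76
Payment period 2: $3,039.76 +$100.31 interest = $3,140.07; pay $345.04 → $2,795.03
Payment period 3: $2,795.03 +$92.24 interest = $2,887.27; pay $464.76 → $2,422.51
Payment period 4: $2,422.51 +$79.94 interest = $2,502.45; pay $584.48 → $1,917.97
Payment period 5: $1,917.97 +$63.29 interest = $1,981.26; pay $704.20 → $1,277.06
Payment period 6: $1,277.06 +$42.14 interest = $1,319.20; pay $823.92 → $495.28

$823.92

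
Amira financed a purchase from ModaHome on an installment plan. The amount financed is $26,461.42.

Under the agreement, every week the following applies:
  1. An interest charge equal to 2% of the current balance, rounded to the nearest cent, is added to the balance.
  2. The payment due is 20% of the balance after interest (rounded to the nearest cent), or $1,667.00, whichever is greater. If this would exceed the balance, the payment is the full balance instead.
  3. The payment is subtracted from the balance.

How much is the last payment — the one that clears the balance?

Week 1: $26,461.42 +$529.23 interest = $26,990.65; pay $5,398.13 → $21,592.52
Week 2: $21,592.52 +$431.85 interest = $22,024.37; pay $4,404.87 → $17,619.50
Week 3: $17,619.50 +$352.39 interest = $17,971.89; pay $3,594.38 → $14,377.51
Week 4: $14,377.51 +$287.55 interest = $14,665.06; pay $2,933.01 → $11,732.05
Week 5: $11,732.05 +$234.64 interest = $11,966.69; pay $2,393.34 → $9,573.35
Week 6: $9,573.35 +$191.47 interest = $9,764.82; pay $1,952.96 → $7,811.86
Week 7: $7,811.86 +$156.24 interest = $7,968.10; pay $1,667.00 → $6,301.10
Week 8: $6,301.10 +$126.02 interest = $6,427.12; pay $1,667.00 → $4,760.12
Week 9: $4,760.12 +$95.20 interest = $4,855.32; pay $1,667.00 → $3,188.32
Week 10: $3,188.32 +$63.77 interest = $3,252.09; pay $1,667.00 → $1,585.09
Week 11: $1,585.09 +$31.70 interest = $1,616.79; pay $1,616.79 → $0.00

$1,616.79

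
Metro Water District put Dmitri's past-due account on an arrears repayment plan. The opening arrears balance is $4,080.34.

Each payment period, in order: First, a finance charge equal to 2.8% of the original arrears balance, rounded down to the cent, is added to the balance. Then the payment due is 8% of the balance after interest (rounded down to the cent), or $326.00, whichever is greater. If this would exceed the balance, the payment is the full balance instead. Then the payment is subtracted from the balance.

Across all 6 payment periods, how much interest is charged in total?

# | Opening | Interest | Payment | End bal
1 | $4,080.34 | $114.24 | $335.56 | $3,859.02
2 | $3,859.02 | $114.24 | $326.00 | $3,647.26
3 | $3,647.26 | $114.24 | $326.00 | $3,435.50
4 | $3,435.50 | $114.24 | $326.00 | $3,223.74
5 | $3,223.74 | $114.24 | $326.00 | $3,011.98
6 | $3,011.98 | $114.24 | $326.00 | $2,800.22
Total interest: $114.24 + $114.24 + $114.24 + $114.24 + $114.24 + $114.24 = $685.44

$685.44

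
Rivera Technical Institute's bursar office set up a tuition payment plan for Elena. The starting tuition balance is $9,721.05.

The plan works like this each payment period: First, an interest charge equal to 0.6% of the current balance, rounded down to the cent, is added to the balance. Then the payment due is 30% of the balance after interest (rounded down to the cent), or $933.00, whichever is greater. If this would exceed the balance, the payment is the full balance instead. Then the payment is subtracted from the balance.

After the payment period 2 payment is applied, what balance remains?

$4,820.65

Payment period 1: $9,721.05 +$58.32 interest = $9,779.37; pay $2,933.81 → $6,845.56
Payment period 2: $6,845.56 +$41.07 interest = $6,886.63; pay $2,065.98 → $4,820.65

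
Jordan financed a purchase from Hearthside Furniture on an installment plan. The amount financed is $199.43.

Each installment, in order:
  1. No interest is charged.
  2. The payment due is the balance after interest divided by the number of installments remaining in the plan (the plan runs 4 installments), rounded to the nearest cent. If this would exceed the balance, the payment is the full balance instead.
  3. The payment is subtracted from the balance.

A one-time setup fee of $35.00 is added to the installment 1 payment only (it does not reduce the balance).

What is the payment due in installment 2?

Installment 1: opening $199.43; payment $49.86 (+ $35.00 fee); balance $149.57
Installment 2: opening $149.57; payment $49.86; balance $99.71

$49.86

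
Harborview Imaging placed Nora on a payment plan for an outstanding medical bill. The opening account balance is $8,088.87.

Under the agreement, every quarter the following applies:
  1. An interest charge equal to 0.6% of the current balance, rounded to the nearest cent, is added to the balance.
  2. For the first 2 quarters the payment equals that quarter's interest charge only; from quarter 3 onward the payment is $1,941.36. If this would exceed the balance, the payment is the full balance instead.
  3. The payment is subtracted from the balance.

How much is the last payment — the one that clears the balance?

Quarter 1: opening $8,088.87; interest $48.53 → $8,137.40; payment $48.53; balance $8,088.87
Quarter 2: opening $8,088.87; interest $48.53 → $8,137.40; payment $48.53; balance $8,088.87
Quarter 3: opening $8,088.87; interest $48.53 → $8,137.40; payment $1,941.36; balance $6,196.04
Quarter 4: opening $6,196.04; interest $37.18 → $6,233.22; payment $1,941.36; balance $4,291.86
Quarter 5: opening $4,291.86; interest $25.75 → $4,317.61; payment $1,941.36; balance $2,376.25
Quarter 6: opening $2,376.25; interest $14.26 → $2,390.51; payment $1,941.36; balance $449.15
Quarter 7: opening $449.15; interest $2.69 → $451.84; payment $451.84; balance $0.00

$451.84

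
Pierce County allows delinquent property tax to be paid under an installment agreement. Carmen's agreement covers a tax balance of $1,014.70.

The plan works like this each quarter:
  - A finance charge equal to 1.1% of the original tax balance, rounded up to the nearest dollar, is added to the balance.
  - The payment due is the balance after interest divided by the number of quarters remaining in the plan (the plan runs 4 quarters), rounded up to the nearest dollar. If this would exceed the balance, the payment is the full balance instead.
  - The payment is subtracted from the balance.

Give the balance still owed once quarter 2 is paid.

$520.70

# | Opening | Interest | Payment | End bal
1 | $1,014.70 | $12.00 | $257.00 | $769.70
2 | $769.70 | $12.00 | $261.00 | $520.70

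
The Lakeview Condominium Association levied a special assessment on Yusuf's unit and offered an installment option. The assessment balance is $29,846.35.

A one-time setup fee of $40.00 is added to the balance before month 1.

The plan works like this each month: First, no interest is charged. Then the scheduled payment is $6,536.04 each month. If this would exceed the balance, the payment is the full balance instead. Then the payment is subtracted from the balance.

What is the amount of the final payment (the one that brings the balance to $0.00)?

# | Opening | Payment | End bal
1 | $29,886.35 | $6,536.04 | $23,350.31
2 | $23,350.31 | $6,536.04 | $16,814.27
3 | $16,814.27 | $6,536.04 | $10,278.23
4 | $10,278.23 | $6,536.04 | $3,742.19
5 | $3,742.19 | $3,742.19 | $0.00

$3,742.19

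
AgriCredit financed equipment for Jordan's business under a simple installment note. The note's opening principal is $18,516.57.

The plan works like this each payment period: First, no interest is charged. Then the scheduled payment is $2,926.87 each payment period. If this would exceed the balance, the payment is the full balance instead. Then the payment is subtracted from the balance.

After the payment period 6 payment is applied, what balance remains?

Payment period 1: $18,516.57 − $2,926.87 → $15,589.70
Payment period 2: $15,589.70 − $2,926.87 → $12,662.83
Payment period 3: $12,662.83 − $2,926.87 → $9,735.96
Payment period 4: $9,735.96 − $2,926.87 → $6,809.09
Payment period 5: $6,809.09 − $2,926.87 → $3,882.22
Payment period 6: $3,882.22 − $2,926.87 → $955.35

$955.35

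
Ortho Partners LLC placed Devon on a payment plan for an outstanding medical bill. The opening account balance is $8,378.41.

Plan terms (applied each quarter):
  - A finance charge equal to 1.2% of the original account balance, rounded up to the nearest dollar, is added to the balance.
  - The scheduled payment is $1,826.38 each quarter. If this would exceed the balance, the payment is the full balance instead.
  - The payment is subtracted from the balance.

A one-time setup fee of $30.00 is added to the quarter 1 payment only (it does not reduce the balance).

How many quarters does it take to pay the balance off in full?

Quarter 1: opening $8,378.41; interest $101.00 → $8,479.41; payment $1,826.38 (+ $30.00 fee); balance $6,653.03
Quarter 2: opening $6,653.03; interest $101.00 → $6,754.03; payment $1,826.38; balance $4,927.65
Quarter 3: opening $4,927.65; interest $101.00 → $5,028.65; payment $1,826.38; balance $3,202.27
Quarter 4: opening $3,202.27; interest $101.00 → $3,303.27; payment $1,826.38; balance $1,476.89
Quarter 5: opening $1,476.89; interest $101.00 → $1,577.89; payment $1,577.89; balance $0.00
Balance reaches $0.00 in quarter 5.

5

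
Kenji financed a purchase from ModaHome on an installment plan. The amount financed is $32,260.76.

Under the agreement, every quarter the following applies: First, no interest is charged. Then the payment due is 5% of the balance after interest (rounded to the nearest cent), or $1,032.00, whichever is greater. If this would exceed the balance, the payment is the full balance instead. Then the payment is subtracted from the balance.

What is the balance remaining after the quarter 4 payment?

$26,276.58

Quarter 1: $32,260.76 − $1,613.04 → $30,647.72
Quarter 2: $30,647.72 − $1,532.39 → $29,115.33
Quarter 3: $29,115.33 − $1,455.77 → $27,659.56
Quarter 4: $27,659.56 − $1,382.98 → $26,276.58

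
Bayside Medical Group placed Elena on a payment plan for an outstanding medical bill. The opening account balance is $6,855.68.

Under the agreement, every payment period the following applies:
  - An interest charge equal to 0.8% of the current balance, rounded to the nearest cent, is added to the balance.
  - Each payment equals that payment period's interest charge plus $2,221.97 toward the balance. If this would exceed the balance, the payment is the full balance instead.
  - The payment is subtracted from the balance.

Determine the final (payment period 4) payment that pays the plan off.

$191.29

Payment period 1: opening $6,855.68; interest $54.85 → $6,910.53; payment $2,276.82; balance $4,633.71
Payment period 2: opening $4,633.71; interest $37.07 → $4,670.78; payment $2,259.04; balance $2,411.74
Payment period 3: opening $2,411.74; interest $19.29 → $2,431.03; payment $2,241.26; balance $189.77
Payment period 4: opening $189.77; interest $1.52 → $191.29; payment $191.29; balance $0.00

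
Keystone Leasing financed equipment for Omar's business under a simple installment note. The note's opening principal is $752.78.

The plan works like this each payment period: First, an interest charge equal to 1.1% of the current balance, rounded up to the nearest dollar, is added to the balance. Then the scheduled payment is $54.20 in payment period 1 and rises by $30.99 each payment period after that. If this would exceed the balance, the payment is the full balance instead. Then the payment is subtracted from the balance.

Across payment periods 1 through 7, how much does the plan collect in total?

Payment period 1: $752.78 +$9.00 interest = $761.78; pay $54.20 → $707.58
Payment period 2: $707.58 +$8.00 interest = $715.58; pay $85.19 → $630.39
Payment period 3: $630.39 +$7.00 interest = $637.39; pay $116.18 → $521.21
Payment period 4: $521.21 +$6.00 interest = $527.21; pay $147.17 → $380.04
Payment period 5: $380.04 +$5.00 interest = $385.04; pay $178.16 → $206.88
Payment period 6: $206.88 +$3.00 interest = $209.88; pay $209.15 → $0.73
Payment period 7: $0.73 +$1.00 interest = $1.73; pay $1.73 → $0.00
Total paid: $791.78

$791.78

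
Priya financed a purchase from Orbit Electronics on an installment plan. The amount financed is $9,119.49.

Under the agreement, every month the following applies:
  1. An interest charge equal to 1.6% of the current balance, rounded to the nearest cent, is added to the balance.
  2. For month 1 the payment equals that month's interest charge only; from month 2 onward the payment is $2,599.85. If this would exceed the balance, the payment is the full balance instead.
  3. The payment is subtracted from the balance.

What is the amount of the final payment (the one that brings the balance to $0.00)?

Month 1: $9,119.49 +$145.91 interest = $9,265.40; pay $145.91 → $9,119.49
Month 2: $9,119.49 +$145.91 interest = $9,265.40; pay $2,599.85 → $6,665.55
Month 3: $6,665.55 +$106.65 interest = $6,772.20; pay $2,599.85 → $4,172.35
Month 4: $4,172.35 +$66.76 interest = $4,239.11; pay $2,599.85 → $1,639.26
Month 5: $1,639.26 +$26.23 interest = $1,665.49; pay $1,665.49 → $0.00

$1,665.49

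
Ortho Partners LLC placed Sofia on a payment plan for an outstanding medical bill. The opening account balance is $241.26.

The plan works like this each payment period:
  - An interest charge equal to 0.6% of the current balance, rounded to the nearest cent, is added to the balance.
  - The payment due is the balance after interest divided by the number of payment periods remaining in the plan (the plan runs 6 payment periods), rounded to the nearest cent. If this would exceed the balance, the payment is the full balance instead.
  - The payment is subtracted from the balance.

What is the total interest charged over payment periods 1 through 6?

$5.12

Payment period 1: $241.26 +$1.45 interest = $242.71; pay $40.45 → $202.26
Payment period 2: $202.26 +$1.21 interest = $203.47; pay $40.69 → $162.78
Payment period 3: $162.78 +$0.98 interest = $163.76; pay $40.94 → $122.82
Payment period 4: $122.82 +$0.74 interest = $123.56; pay $41.19 → $82.37
Payment period 5: $82.37 +$0.49 interest = $82.86; pay $41.43 → $41.43
Payment period 6: $41.43 +$0.25 interest = $41.68; pay $41.68 → $0.00
Total interest: $1.45 + $1.21 + $0.98 + $0.74 + $0.49 + $0.25 = $5.12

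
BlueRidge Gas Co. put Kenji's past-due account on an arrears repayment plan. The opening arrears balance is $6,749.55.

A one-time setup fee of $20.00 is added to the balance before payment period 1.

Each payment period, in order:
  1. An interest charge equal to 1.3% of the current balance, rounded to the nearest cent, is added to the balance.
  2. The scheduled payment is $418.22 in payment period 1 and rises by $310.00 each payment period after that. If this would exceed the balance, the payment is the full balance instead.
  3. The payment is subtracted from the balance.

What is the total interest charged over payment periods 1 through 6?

$381.11

Payment period 1: $6,769.55 +$88.00 interest = $6,857.55; pay $418.22 → $6,439.33
Payment period 2: $6,439.33 +$83.71 interest = $6,523.04; pay $728.22 → $5,794.82
Payment period 3: $5,794.82 +$75.33 interest = $5,870.15; pay $1,038.22 → $4,831.93
Payment period 4: $4,831.93 +$62.82 interest = $4,894.75; pay $1,348.22 → $3,546.53
Payment period 5: $3,546.53 +$46.10 interest = $3,592.63; pay $1,658.22 → $1,934.41
Payment period 6: $1,934.41 +$25.15 interest = $1,959.56; pay $1,959.56 → $0.00
Total interest: $88.00 + $83.71 + $75.33 + $62.82 + $46.10 + $25.15 = $381.11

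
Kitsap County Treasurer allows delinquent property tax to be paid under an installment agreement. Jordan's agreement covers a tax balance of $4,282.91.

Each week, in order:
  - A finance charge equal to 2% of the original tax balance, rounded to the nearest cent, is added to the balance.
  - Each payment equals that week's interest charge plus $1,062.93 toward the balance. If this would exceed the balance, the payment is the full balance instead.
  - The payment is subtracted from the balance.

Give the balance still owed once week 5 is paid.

Week 1: $4,282.91 +$85.66 interest = $4,368.57; pay $1,148.59 → $3,219.98
Week 2: $3,219.98 +$85.66 interest = $3,305.64; pay $1,148.59 → $2,157.05
Week 3: $2,157.05 +$85.66 interest = $2,242.71; pay $1,148.59 → $1,094.12
Week 4: $1,094.12 +$85.66 interest = $1,179.78; pay $1,148.59 → $31.19
Week 5: $31.19 +$85.66 interest = $116.85; pay $116.85 → $0.00

$0.00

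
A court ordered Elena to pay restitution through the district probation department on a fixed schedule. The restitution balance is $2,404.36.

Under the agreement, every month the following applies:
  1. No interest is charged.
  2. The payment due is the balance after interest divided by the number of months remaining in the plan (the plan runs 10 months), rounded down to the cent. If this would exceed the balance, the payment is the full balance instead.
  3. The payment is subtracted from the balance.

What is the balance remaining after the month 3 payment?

Month 1: opening $2,404.36; payment $240.43; balance $2,163.93
Month 2: opening $2,163.93; payment $240.43; balance $1,923.50
Month 3: opening $1,923.50; payment $240.43; balance $1,683.07

$1,683.07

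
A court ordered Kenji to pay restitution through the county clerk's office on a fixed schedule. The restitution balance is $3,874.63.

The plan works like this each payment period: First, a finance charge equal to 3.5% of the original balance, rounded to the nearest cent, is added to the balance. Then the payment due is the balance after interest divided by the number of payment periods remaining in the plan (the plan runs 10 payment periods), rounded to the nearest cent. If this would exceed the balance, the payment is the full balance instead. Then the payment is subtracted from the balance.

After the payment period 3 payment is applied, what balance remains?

$3,031.31

# | Opening | Interest | Payment | End bal
1 | $3,874.63 | $135.61 | $401.02 | $3,609.22
2 | $3,609.22 | $135.61 | $416.09 | $3,328.74
3 | $3,328.74 | $135.61 | $433.04 | $3,031.31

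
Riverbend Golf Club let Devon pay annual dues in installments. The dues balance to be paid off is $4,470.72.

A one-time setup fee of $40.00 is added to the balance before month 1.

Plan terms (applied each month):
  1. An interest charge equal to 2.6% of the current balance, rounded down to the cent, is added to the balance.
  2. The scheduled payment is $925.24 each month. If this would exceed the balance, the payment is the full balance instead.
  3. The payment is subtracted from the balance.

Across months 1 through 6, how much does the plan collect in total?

$4,888.11

Month 1: opening $4,510.72; interest $117.27 → $4,627.99; payment $925.24; balance $3,702.75
Month 2: opening $3,702.75; interest $96.27 → $3,799.02; payment $925.24; balance $2,873.78
Month 3: opening $2,873.78; interest $74.71 → $2,948.49; payment $925.24; balance $2,023.25
Month 4: opening $2,023.25; interest $52.60 → $2,075.85; payment $925.24; balance $1,150.61
Month 5: opening $1,150.61; interest $29.91 → $1,180.52; payment $925.24; balance $255.28
Month 6: opening $255.28; interest $6.63 → $261.91; payment $261.91; balance $0.00
Total paid: $4,888.11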